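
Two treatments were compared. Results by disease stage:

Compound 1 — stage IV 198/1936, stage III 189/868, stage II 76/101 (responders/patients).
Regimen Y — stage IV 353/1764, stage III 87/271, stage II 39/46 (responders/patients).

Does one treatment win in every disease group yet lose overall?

Stage IV: Compound 1 198/1936 = 10.2%, Regimen Y 353/1764 = 20.0% → Regimen Y
Stage III: Compound 1 189/868 = 21.8%, Regimen Y 87/271 = 32.1% → Regimen Y
Stage II: Compound 1 76/101 = 75.2%, Regimen Y 39/46 = 84.8% → Regimen Y
Overall: Compound 1 463/2905 = 15.9%, Regimen Y 479/2081 = 23.0% → Regimen Y
Regimen Y wins overall and in every disease group — no reversal.

No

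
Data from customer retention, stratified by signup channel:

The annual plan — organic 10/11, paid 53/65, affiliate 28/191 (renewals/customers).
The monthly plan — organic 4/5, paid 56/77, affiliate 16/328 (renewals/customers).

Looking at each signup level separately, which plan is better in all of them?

the annual plan

Organic: the annual plan 10/11 = 90.9%, the monthly plan 4/5 = 80.0% → the annual plan
Paid: the annual plan 53/65 = 81.5%, the monthly plan 56/77 = 72.7% → the annual plan
Affiliate: the annual plan 28/191 = 14.7%, the monthly plan 16/328 = 4.9% → the annual plan
The annual plan has the higher rate in all 3 groups.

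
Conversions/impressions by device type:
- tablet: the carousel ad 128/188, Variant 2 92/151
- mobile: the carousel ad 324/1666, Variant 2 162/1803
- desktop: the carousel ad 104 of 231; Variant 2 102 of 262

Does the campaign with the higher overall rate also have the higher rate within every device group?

Tablet: the carousel ad 128/188 = 68.1%, Variant 2 92/151 = 60.9% → the carousel ad
Mobile: the carousel ad 324/1666 = 19.4%, Variant 2 162/1803 = 9.0% → the carousel ad
Desktop: the carousel ad 104/231 = 45.0%, Variant 2 102/262 = 38.9% → the carousel ad
Overall: the carousel ad 556/2085 = 26.7%, Variant 2 356/2216 = 16.1% → the carousel ad
The carousel ad wins overall and in every device group — no reversal.

Yes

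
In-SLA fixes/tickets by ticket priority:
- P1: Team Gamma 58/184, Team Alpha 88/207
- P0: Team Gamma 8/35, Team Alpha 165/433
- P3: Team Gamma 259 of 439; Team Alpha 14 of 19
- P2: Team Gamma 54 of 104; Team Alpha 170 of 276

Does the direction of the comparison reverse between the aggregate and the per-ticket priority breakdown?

P1: Team Gamma 58/184 = 31.5%, Team Alpha 88/207 = 42.5% → Team Alpha
P0: Team Gamma 8/35 = 22.9%, Team Alpha 165/433 = 38.1% → Team Alpha
P3: Team Gamma 259/439 = 59.0%, Team Alpha 14/19 = 73.7% → Team Alpha
P2: Team Gamma 54/104 = 51.9%, Team Alpha 170/276 = 61.6% → Team Alpha
Overall: Team Gamma 379/762 = 49.7%, Team Alpha 437/935 = 46.7% → Team Gamma
Team Alpha wins each ticket group but Team Gamma wins overall — the comparison reverses. Team Alpha's tickets skew toward P0, which has a lower base rate.

Yes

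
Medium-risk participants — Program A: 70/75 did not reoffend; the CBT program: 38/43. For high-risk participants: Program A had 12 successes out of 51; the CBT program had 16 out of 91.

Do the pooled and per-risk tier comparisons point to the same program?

Medium-risk: Program A 70/75 = 93.3%, the CBT program 38/43 = 88.4% → Program A
High-risk: Program A 12/51 = 23.5%, the CBT program 16/91 = 17.6% → Program A
Overall: Program A 82/126 = 65.1%, the CBT program 54/134 = 40.3% → Program A
Program A wins overall and in every risk group — no reversal.

Yes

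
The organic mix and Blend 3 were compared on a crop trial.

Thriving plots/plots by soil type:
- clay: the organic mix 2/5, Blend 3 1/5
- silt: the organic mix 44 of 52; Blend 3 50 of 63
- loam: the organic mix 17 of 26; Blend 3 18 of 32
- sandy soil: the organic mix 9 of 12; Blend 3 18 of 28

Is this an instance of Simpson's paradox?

No

Clay: the organic mix 2/5 = 40.0%, Blend 3 1/5 = 20.0% → the organic mix
Silt: the organic mix 44/52 = 84.6%, Blend 3 50/63 = 79.4% → the organic mix
Loam: the organic mix 17/26 = 65.4%, Blend 3 18/32 = 56.2% → the organic mix
Sandy soil: the organic mix 9/12 = 75.0%, Blend 3 18/28 = 64.3% → the organic mix
Overall: the organic mix 72/95 = 75.8%, Blend 3 87/128 = 68.0% → the organic mix
The organic mix wins overall and in every soil group — no reversal.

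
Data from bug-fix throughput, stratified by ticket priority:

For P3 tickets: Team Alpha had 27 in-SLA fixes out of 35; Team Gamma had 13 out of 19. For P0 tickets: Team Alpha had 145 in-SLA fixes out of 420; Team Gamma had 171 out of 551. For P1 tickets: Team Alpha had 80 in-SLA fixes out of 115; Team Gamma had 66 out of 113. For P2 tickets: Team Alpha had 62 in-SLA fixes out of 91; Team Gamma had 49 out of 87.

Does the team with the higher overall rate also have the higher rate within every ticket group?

P3: Team Alpha 27/35 = 77.1%, Team Gamma 13/19 = 68.4% → Team Alpha
P0: Team Alpha 145/420 = 34.5%, Team Gamma 171/551 = 31.0% → Team Alpha
P1: Team Alpha 80/115 = 69.6%, Team Gamma 66/113 = 58.4% → Team Alpha
P2: Team Alpha 62/91 = 68.1%, Team Gamma 49/87 = 56.3% → Team Alpha
Overall: Team Alpha 314/661 = 47.5%, Team Gamma 299/770 = 38.8% → Team Alpha
Team Alpha wins overall and in every ticket group — no reversal.

Yes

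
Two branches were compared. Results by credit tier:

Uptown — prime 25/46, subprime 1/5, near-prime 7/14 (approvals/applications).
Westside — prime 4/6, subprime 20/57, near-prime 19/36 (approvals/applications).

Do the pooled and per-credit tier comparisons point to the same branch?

No

Prime: Uptown 25/46 = 54.3%, Westside 4/6 = 66.7% → Westside
Subprime: Uptown 1/5 = 20.0%, Westside 20/57 = 35.1% → Westside
Near-prime: Uptown 7/14 = 50.0%, Westside 19/36 = 52.8% → Westside
Overall: Uptown 33/65 = 50.8%, Westside 43/99 = 43.4% → Uptown
Westside wins each credit group but Uptown wins overall — the comparison reverses. Westside's applications skew toward subprime, which has a lower base rate.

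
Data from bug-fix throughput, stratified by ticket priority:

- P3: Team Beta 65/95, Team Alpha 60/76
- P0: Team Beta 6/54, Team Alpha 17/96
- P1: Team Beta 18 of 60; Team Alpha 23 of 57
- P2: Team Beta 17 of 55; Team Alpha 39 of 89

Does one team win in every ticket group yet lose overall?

P3: Team Beta 65/95 = 68.4%, Team Alpha 60/76 = 78.9% → Team Alpha
P0: Team Beta 6/54 = 11.1%, Team Alpha 17/96 = 17.7% → Team Alpha
P1: Team Beta 18/60 = 30.0%, Team Alpha 23/57 = 40.4% → Team Alpha
P2: Team Beta 17/55 = 30.9%, Team Alpha 39/89 = 43.8% → Team Alpha
Overall: Team Beta 106/264 = 40.2%, Team Alpha 139/318 = 43.7% → Team Alpha
Team Alpha wins overall and in every ticket group — no reversal.

No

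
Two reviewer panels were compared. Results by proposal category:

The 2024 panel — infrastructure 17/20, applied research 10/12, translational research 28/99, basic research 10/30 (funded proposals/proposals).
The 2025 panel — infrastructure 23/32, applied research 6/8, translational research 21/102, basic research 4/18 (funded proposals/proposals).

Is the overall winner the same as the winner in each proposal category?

Infrastructure: the 2024 panel 17/20 = 85.0%, the 2025 panel 23/32 = 71.9% → the 2024 panel
Applied research: the 2024 panel 10/12 = 83.3%, the 2025 panel 6/8 = 75.0% → the 2024 panel
Translational research: the 2024 panel 28/99 = 28.3%, the 2025 panel 21/102 = 20.6% → the 2024 panel
Basic research: the 2024 panel 10/30 = 33.3%, the 2025 panel 4/18 = 22.2% → the 2024 panel
Overall: the 2024 panel 65/161 = 40.4%, the 2025 panel 54/160 = 33.8% → the 2024 panel
The 2024 panel wins overall and in every proposal group — no reversal.

Yes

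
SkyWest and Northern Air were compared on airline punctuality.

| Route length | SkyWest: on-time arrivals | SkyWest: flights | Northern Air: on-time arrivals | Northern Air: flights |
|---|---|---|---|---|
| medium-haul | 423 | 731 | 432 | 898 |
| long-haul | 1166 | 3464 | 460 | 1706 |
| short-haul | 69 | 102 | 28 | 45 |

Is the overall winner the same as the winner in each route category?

Medium-haul: SkyWest 423/731 = 57.9%, Northern Air 432/898 = 48.1% → SkyWest
Long-haul: SkyWest 1166/3464 = 33.7%, Northern Air 460/1706 = 27.0% → SkyWest
Short-haul: SkyWest 69/102 = 67.6%, Northern Air 28/45 = 62.2% → SkyWest
Overall: SkyWest 1658/4297 = 38.6%, Northern Air 920/2649 = 34.7% → SkyWest
SkyWest wins overall and in every route group — no reversal.

Yes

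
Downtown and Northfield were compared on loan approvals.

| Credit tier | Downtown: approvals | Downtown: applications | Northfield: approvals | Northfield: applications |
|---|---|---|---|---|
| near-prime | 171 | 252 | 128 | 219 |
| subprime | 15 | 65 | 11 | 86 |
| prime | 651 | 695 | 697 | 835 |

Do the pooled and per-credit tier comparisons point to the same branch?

Near-prime: Downtown 171/252 = 67.9%, Northfield 128/219 = 58.4% → Downtown
Subprime: Downtown 15/65 = 23.1%, Northfield 11/86 = 12.8% → Downtown
Prime: Downtown 651/695 = 93.7%, Northfield 697/835 = 83.5% → Downtown
Overall: Downtown 837/1012 = 82.7%, Northfield 836/1140 = 73.3% → Downtown
Downtown wins overall and in every credit group — no reversal.

Yes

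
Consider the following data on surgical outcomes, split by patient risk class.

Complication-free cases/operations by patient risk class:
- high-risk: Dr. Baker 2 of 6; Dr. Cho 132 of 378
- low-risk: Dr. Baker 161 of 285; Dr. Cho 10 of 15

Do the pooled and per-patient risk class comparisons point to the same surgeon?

No

High-risk: Dr. Baker 2/6 = 33.3%, Dr. Cho 132/378 = 34.9% → Dr. Cho
Low-risk: Dr. Baker 161/285 = 56.5%, Dr. Cho 10/15 = 66.7% → Dr. Cho
Overall: Dr. Baker 163/291 = 56.0%, Dr. Cho 142/393 = 36.1% → Dr. Baker
Dr. Cho wins each patient risk group but Dr. Baker wins overall — the comparison reverses. Dr. Cho's operations skew toward high-risk, which has a lower base rate.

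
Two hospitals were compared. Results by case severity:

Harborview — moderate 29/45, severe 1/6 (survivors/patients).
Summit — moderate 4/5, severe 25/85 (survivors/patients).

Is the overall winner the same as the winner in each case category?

No

Moderate: Harborview 29/45 = 64.4%, Summit 4/5 = 80.0% → Summit
Severe: Harborview 1/6 = 16.7%, Summit 25/85 = 29.4% → Summit
Overall: Harborview 30/51 = 58.8%, Summit 29/90 = 32.2% → Harborview
Summit wins each case group but Harborview wins overall — the comparison reverses. Summit's patients skew toward severe, which has a lower base rate.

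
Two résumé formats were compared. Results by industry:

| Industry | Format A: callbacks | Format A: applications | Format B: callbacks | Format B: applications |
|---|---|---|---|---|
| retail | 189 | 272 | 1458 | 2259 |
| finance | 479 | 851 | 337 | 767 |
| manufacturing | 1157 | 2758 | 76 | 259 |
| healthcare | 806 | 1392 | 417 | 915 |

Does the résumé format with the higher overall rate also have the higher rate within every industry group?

Retail: Format A 189/272 = 69.5%, Format B 1458/2259 = 64.5% → Format A
Finance: Format A 479/851 = 56.3%, Format B 337/767 = 43.9% → Format A
Manufacturing: Format A 1157/2758 = 42.0%, Format B 76/259 = 29.3% → Format A
Healthcare: Format A 806/1392 = 57.9%, Format B 417/915 = 45.6% → Format A
Overall: Format A 2631/5273 = 49.9%, Format B 2288/4200 = 54.5% → Format B
Format A wins each industry group but Format B wins overall — the comparison reverses. Format A's applications skew toward manufacturing, which has a lower base rate.

No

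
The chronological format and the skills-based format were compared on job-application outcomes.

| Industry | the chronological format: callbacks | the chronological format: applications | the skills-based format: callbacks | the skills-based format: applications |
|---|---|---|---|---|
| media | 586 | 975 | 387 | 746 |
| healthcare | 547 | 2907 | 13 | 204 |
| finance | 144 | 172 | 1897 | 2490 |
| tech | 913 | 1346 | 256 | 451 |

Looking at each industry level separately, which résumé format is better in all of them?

the chronological format

Media: the chronological format 586/975 = 60.1%, the skills-based format 387/746 = 51.9% → the chronological format
Healthcare: the chronological format 547/2907 = 18.8%, the skills-based format 13/204 = 6.4% → the chronological format
Finance: the chronological format 144/172 = 83.7%, the skills-based format 1897/2490 = 76.2% → the chronological format
Tech: the chronological format 913/1346 = 67.8%, the skills-based format 256/451 = 56.8% → the chronological format
The chronological format has the higher rate in all 4 groups.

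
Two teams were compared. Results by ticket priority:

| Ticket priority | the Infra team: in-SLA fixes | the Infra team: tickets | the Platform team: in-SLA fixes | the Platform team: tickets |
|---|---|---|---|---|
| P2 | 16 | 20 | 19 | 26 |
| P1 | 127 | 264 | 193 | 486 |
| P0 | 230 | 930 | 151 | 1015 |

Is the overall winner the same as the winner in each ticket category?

P2: the Infra team 16/20 = 80.0%, the Platform team 19/26 = 73.1% → the Infra team
P1: the Infra team 127/264 = 48.1%, the Platform team 193/486 = 39.7% → the Infra team
P0: the Infra team 230/930 = 24.7%, the Platform team 151/1015 = 14.9% → the Infra team
Overall: the Infra team 373/1214 = 30.7%, the Platform team 363/1527 = 23.8% → the Infra team
The Infra team wins overall and in every ticket group — no reversal.

Yes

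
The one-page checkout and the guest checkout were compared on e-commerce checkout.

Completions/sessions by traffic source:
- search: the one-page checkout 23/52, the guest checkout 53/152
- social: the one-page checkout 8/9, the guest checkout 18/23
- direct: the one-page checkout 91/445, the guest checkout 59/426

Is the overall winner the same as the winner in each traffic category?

Yes

Search: the one-page checkout 23/52 = 44.2%, the guest checkout 53/152 = 34.9% → the one-page checkout
Social: the one-page checkout 8/9 = 88.9%, the guest checkout 18/23 = 78.3% → the one-page checkout
Direct: the one-page checkout 91/445 = 20.4%, the guest checkout 59/426 = 13.8% → the one-page checkout
Overall: the one-page checkout 122/506 = 24.1%, the guest checkout 130/601 = 21.6% → the one-page checkout
The one-page checkout wins overall and in every traffic group — no reversal.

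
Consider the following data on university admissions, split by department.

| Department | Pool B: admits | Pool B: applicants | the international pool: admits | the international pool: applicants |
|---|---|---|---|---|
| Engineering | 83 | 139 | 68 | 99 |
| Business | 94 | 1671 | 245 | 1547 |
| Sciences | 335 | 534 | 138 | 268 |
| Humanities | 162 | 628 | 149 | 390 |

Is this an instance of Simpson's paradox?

No

Engineering: Pool B 83/139 = 59.7%, the international pool 68/99 = 68.7% → the international pool
Business: Pool B 94/1671 = 5.6%, the international pool 245/1547 = 15.8% → the international pool
Sciences: Pool B 335/534 = 62.7%, the international pool 138/268 = 51.5% → Pool B
Humanities: Pool B 162/628 = 25.8%, the international pool 149/390 = 38.2% → the international pool
Overall: Pool B 674/2972 = 22.7%, the international pool 600/2304 = 26.0% → the international pool
Neither sweeps: Pool B wins 1 of 4 groups, the international pool wins 3. The international pool wins overall but not every group — no Simpson reversal.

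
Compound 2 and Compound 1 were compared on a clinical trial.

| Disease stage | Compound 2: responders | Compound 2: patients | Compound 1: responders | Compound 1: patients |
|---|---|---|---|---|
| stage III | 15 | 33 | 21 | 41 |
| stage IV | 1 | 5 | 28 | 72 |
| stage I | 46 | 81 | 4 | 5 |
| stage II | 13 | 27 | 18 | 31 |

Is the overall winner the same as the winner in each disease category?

No

Stage III: Compound 2 15/33 = 45.5%, Compound 1 21/41 = 51.2% → Compound 1
Stage IV: Compound 2 1/5 = 20.0%, Compound 1 28/72 = 38.9% → Compound 1
Stage I: Compound 2 46/81 = 56.8%, Compound 1 4/5 = 80.0% → Compound 1
Stage II: Compound 2 13/27 = 48.1%, Compound 1 18/31 = 58.1% → Compound 1
Overall: Compound 2 75/146 = 51.4%, Compound 1 71/149 = 47.7% → Compound 2
Compound 1 wins each disease group but Compound 2 wins overall — the comparison reverses. Compound 1's patients skew toward stage IV, which has a lower base rate.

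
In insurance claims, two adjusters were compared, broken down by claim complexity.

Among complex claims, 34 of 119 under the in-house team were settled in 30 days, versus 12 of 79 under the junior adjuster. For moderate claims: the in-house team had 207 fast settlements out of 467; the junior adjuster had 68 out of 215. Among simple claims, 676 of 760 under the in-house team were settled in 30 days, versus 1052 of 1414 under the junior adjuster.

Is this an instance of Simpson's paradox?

No

Complex: the in-house team 34/119 = 28.6%, the junior adjuster 12/79 = 15.2% → the in-house team
Moderate: the in-house team 207/467 = 44.3%, the junior adjuster 68/215 = 31.6% → the in-house team
Simple: the in-house team 676/760 = 88.9%, the junior adjuster 1052/1414 = 74.4% → the in-house team
Overall: the in-house team 917/1346 = 68.1%, the junior adjuster 1132/1708 = 66.3% → the in-house team
The in-house team wins overall and in every claim group — no reversal.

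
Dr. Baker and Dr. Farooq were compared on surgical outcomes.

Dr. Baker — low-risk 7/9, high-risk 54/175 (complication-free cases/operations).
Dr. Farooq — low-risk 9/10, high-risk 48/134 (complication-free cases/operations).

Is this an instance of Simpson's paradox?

Low-risk: Dr. Baker 7/9 = 77.8%, Dr. Farooq 9/10 = 90.0% → Dr. Farooq
High-risk: Dr. Baker 54/175 = 30.9%, Dr. Farooq 48/134 = 35.8% → Dr. Farooq
Overall: Dr. Baker 61/184 = 33.2%, Dr. Farooq 57/144 = 39.6% → Dr. Farooq
Dr. Farooq wins overall and in every patient risk group — no reversal.

No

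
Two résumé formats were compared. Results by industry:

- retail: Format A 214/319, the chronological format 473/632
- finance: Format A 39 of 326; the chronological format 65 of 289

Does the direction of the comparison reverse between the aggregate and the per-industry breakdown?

No

Retail: Format A 214/319 = 67.1%, the chronological format 473/632 = 74.8% → the chronological format
Finance: Format A 39/326 = 12.0%, the chronological format 65/289 = 22.5% → the chronological format
Overall: Format A 253/645 = 39.2%, the chronological format 538/921 = 58.4% → the chronological format
The chronological format wins overall and in every industry group — no reversal.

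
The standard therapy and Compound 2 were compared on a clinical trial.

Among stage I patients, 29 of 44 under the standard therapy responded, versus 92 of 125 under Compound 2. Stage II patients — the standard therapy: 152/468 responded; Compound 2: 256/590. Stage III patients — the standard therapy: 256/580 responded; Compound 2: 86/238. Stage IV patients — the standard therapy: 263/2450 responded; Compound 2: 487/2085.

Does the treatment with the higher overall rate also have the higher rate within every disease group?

No

Stage I: the standard therapy 29/44 = 65.9%, Compound 2 92/125 = 73.6% → Compound 2
Stage II: the standard therapy 152/468 = 32.5%, Compound 2 256/590 = 43.4% → Compound 2
Stage III: the standard therapy 256/580 = 44.1%, Compound 2 86/238 = 36.1% → the standard therapy
Stage IV: the standard therapy 263/2450 = 10.7%, Compound 2 487/2085 = 23.4% → Compound 2
Overall: the standard therapy 700/3542 = 19.8%, Compound 2 921/3038 = 30.3% → Compound 2
Neither sweeps: the standard therapy wins 1 of 4 groups, Compound 2 wins 3. Compound 2 wins overall but not every group — no Simpson reversal.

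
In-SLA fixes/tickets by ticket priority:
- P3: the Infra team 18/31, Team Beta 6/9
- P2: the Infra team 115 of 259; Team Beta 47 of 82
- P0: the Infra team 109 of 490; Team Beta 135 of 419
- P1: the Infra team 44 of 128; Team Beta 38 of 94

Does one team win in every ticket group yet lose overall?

P3: the Infra team 18/31 = 58.1%, Team Beta 6/9 = 66.7% → Team Beta
P2: the Infra team 115/259 = 44.4%, Team Beta 47/82 = 57.3% → Team Beta
P0: the Infra team 109/490 = 22.2%, Team Beta 135/419 = 32.2% → Team Beta
P1: the Infra team 44/128 = 34.4%, Team Beta 38/94 = 40.4% → Team Beta
Overall: the Infra team 286/908 = 31.5%, Team Beta 226/604 = 37.4% → Team Beta
Team Beta wins overall and in every ticket group — no reversal.

No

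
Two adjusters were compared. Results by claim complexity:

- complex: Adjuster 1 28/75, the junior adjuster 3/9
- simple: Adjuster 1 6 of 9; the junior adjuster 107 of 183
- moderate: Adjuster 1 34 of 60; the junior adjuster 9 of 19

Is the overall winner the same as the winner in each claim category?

No

Complex: Adjuster 1 28/75 = 37.3%, the junior adjuster 3/9 = 33.3% → Adjuster 1
Simple: Adjuster 1 6/9 = 66.7%, the junior adjuster 107/183 = 58.5% → Adjuster 1
Moderate: Adjuster 1 34/60 = 56.7%, the junior adjuster 9/19 = 47.4% → Adjuster 1
Overall: Adjuster 1 68/144 = 47.2%, the junior adjuster 119/211 = 56.4% → the junior adjuster
Adjuster 1 wins each claim group but the junior adjuster wins overall — the comparison reverses. Adjuster 1's claims skew toward complex, which has a lower base rate.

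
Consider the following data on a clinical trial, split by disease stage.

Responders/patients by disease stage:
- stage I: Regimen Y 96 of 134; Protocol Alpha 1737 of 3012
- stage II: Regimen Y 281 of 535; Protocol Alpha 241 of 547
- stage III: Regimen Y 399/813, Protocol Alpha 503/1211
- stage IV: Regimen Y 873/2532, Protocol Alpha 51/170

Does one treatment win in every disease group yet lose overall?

Stage I: Regimen Y 96/134 = 71.6%, Protocol Alpha 1737/3012 = 57.7% → Regimen Y
Stage II: Regimen Y 281/535 = 52.5%, Protocol Alpha 241/547 = 44.1% → Regimen Y
Stage III: Regimen Y 399/813 = 49.1%, Protocol Alpha 503/1211 = 41.5% → Regimen Y
Stage IV: Regimen Y 873/2532 = 34.5%, Protocol Alpha 51/170 = 30.0% → Regimen Y
Overall: Regimen Y 1649/4014 = 41.1%, Protocol Alpha 2532/4940 = 51.3% → Protocol Alpha
Regimen Y wins each disease group but Protocol Alpha wins overall — the comparison reverses. Regimen Y's patients skew toward stage IV, which has a lower base rate.

Yes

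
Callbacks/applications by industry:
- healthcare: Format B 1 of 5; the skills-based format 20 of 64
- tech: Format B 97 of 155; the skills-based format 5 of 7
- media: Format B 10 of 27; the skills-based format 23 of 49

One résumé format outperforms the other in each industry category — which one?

Healthcare: Format B 1/5 = 20.0%, the skills-based format 20/64 = 31.2% → the skills-based format
Tech: Format B 97/155 = 62.6%, the skills-based format 5/7 = 71.4% → the skills-based format
Media: Format B 10/27 = 37.0%, the skills-based format 23/49 = 46.9% → the skills-based format
The skills-based format has the higher rate in all 3 groups.

the skills-based format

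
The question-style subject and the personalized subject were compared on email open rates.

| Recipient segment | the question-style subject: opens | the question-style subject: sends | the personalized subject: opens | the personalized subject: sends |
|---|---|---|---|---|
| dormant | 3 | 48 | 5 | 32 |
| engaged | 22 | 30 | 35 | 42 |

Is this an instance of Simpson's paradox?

Dormant: the question-style subject 3/48 = 6.2%, the personalized subject 5/32 = 15.6% → the personalized subject
Engaged: the question-style subject 22/30 = 73.3%, the personalized subject 35/42 = 83.3% → the personalized subject
Overall: the question-style subject 25/78 = 32.1%, the personalized subject 40/74 = 54.1% → the personalized subject
The personalized subject wins overall and in every recipient group — no reversal.

No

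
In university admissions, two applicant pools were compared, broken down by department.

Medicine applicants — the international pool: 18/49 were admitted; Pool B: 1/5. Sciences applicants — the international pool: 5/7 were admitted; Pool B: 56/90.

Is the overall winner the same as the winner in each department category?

Medicine: the international pool 18/49 = 36.7%, Pool B 1/5 = 20.0% → the international pool
Sciences: the international pool 5/7 = 71.4%, Pool B 56/90 = 62.2% → the international pool
Overall: the international pool 23/56 = 41.1%, Pool B 57/95 = 60.0% → Pool B
The international pool wins each department group but Pool B wins overall — the comparison reverses. The international pool's applicants skew toward Medicine, which has a lower base rate.

No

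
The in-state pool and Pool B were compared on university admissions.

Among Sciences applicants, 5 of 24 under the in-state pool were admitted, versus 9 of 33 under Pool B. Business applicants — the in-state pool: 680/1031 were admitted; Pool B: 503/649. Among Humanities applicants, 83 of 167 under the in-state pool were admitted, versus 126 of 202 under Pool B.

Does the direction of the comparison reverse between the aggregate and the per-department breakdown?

No

Sciences: the in-state pool 5/24 = 20.8%, Pool B 9/33 = 27.3% → Pool B
Business: the in-state pool 680/1031 = 66.0%, Pool B 503/649 = 77.5% → Pool B
Humanities: the in-state pool 83/167 = 49.7%, Pool B 126/202 = 62.4% → Pool B
Overall: the in-state pool 768/1222 = 62.8%, Pool B 638/884 = 72.2% → Pool B
Pool B wins overall and in every department group — no reversal.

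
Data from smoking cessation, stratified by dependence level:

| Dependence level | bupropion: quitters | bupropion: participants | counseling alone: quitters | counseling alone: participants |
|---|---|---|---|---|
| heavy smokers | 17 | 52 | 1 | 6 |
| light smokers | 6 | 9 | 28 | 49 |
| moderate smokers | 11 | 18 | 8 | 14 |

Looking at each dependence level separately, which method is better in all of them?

Heavy smokers: bupropion 17/52 = 32.7%, counseling alone 1/6 = 16.7% → bupropion
Light smokers: bupropion 6/9 = 66.7%, counseling alone 28/49 = 57.1% → bupropion
Moderate smokers: bupropion 11/18 = 61.1%, counseling alone 8/14 = 57.1% → bupropion
Bupropion has the higher rate in all 3 groups.

bupropion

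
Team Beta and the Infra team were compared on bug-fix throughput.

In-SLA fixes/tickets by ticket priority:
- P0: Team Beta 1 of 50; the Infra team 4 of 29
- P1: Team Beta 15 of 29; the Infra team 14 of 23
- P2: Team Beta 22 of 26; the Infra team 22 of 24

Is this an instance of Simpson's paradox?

No

P0: Team Beta 1/50 = 2.0%, the Infra team 4/29 = 13.8% → the Infra team
P1: Team Beta 15/29 = 51.7%, the Infra team 14/23 = 60.9% → the Infra team
P2: Team Beta 22/26 = 84.6%, the Infra team 22/24 = 91.7% → the Infra team
Overall: Team Beta 38/105 = 36.2%, the Infra team 40/76 = 52.6% → the Infra team
The Infra team wins overall and in every ticket group — no reversal.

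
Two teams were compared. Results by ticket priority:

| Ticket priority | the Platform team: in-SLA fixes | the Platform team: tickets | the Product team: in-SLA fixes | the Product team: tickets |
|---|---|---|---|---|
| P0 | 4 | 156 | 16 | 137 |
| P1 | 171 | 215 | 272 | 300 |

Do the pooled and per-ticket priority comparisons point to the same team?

Yes

P0: the Platform team 4/156 = 2.6%, the Product team 16/137 = 11.7% → the Product team
P1: the Platform team 171/215 = 79.5%, the Product team 272/300 = 90.7% → the Product team
Overall: the Platform team 175/371 = 47.2%, the Product team 288/437 = 65.9% → the Product team
The Product team wins overall and in every ticket group — no reversal.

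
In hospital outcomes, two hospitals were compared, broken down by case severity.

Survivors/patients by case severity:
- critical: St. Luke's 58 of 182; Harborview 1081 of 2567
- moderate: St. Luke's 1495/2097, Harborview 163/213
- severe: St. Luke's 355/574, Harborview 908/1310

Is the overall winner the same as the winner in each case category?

No

Critical: St. Luke's 58/182 = 31.9%, Harborview 1081/2567 = 42.1% → Harborview
Moderate: St. Luke's 1495/2097 = 71.3%, Harborview 163/213 = 76.5% → Harborview
Severe: St. Luke's 355/574 = 61.8%, Harborview 908/1310 = 69.3% → Harborview
Overall: St. Luke's 1908/2853 = 66.9%, Harborview 2152/4090 = 52.6% → St. Luke's
Harborview wins each case group but St. Luke's wins overall — the comparison reverses. Harborview's patients skew toward critical, which has a lower base rate.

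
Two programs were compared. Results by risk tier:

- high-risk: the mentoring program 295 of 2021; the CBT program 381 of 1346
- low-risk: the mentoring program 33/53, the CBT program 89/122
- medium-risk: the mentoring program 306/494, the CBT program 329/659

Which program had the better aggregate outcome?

High-risk: the mentoring program 295/2021 = 14.6%, the CBT program 381/1346 = 28.3% → the CBT program
Low-risk: the mentoring program 33/53 = 62.3%, the CBT program 89/122 = 73.0% → the CBT program
Medium-risk: the mentoring program 306/494 = 61.9%, the CBT program 329/659 = 49.9% → the mentoring program
Overall: the mentoring program 634/2568 = 24.7%, the CBT program 799/2127 = 37.6% → the CBT program
(Neither sweeps every risk group, but the CBT program has the higher pooled rate.)

the CBT program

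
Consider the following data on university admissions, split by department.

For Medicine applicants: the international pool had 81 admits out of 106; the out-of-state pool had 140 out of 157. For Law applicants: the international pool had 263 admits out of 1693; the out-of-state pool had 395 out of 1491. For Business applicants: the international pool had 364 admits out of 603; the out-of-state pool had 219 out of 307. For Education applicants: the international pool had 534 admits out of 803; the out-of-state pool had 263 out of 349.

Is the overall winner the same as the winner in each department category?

Yes

Medicine: the international pool 81/106 = 76.4%, the out-of-state pool 140/157 = 89.2% → the out-of-state pool
Law: the international pool 263/1693 = 15.5%, the out-of-state pool 395/1491 = 26.5% → the out-of-state pool
Business: the international pool 364/603 = 60.4%, the out-of-state pool 219/307 = 71.3% → the out-of-state pool
Education: the international pool 534/803 = 66.5%, the out-of-state pool 263/349 = 75.4% → the out-of-state pool
Overall: the international pool 1242/3205 = 38.8%, the out-of-state pool 1017/2304 = 44.1% → the out-of-state pool
The out-of-state pool wins overall and in every department group — no reversal.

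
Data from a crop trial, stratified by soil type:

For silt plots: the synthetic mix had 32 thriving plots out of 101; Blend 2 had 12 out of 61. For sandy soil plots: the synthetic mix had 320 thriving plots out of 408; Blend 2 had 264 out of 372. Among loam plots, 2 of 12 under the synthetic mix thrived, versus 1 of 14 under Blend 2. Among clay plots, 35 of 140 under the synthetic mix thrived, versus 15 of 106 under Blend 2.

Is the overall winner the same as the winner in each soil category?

Silt: the synthetic mix 32/101 = 31.7%, Blend 2 12/61 = 19.7% → the synthetic mix
Sandy soil: the synthetic mix 320/408 = 78.4%, Blend 2 264/372 = 71.0% → the synthetic mix
Loam: the synthetic mix 2/12 = 16.7%, Blend 2 1/14 = 7.1% → the synthetic mix
Clay: the synthetic mix 35/140 = 25.0%, Blend 2 15/106 = 14.2% → the synthetic mix
Overall: the synthetic mix 389/661 = 58.9%, Blend 2 292/553 = 52.8% → the synthetic mix
The synthetic mix wins overall and in every soil group — no reversal.

Yes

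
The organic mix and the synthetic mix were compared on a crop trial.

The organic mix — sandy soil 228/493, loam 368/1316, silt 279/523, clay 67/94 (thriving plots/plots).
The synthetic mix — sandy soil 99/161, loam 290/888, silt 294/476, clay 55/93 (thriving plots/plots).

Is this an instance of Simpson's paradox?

Sandy soil: the organic mix 228/493 = 46.2%, the synthetic mix 99/161 = 61.5% → the synthetic mix
Loam: the organic mix 368/1316 = 28.0%, the synthetic mix 290/888 = 32.7% → the synthetic mix
Silt: the organic mix 279/523 = 53.3%, the synthetic mix 294/476 = 61.8% → the synthetic mix
Clay: the organic mix 67/94 = 71.3%, the synthetic mix 55/93 = 59.1% → the organic mix
Overall: the organic mix 942/2426 = 38.8%, the synthetic mix 738/1618 = 45.6% → the synthetic mix
Neither sweeps: the organic mix wins 1 of 4 groups, the synthetic mix wins 3. The synthetic mix wins overall but not every group — no Simpson reversal.

No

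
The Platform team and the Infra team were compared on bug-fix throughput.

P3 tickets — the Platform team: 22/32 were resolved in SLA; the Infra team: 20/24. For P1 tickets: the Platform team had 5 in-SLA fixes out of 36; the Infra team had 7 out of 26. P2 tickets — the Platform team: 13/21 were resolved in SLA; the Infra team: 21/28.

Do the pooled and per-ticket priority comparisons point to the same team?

Yes

P3: the Platform team 22/32 = 68.8%, the Infra team 20/24 = 83.3% → the Infra team
P1: the Platform team 5/36 = 13.9%, the Infra team 7/26 = 26.9% → the Infra team
P2: the Platform team 13/21 = 61.9%, the Infra team 21/28 = 75.0% → the Infra team
Overall: the Platform team 40/89 = 44.9%, the Infra team 48/78 = 61.5% → the Infra team
The Infra team wins overall and in every ticket group — no reversal.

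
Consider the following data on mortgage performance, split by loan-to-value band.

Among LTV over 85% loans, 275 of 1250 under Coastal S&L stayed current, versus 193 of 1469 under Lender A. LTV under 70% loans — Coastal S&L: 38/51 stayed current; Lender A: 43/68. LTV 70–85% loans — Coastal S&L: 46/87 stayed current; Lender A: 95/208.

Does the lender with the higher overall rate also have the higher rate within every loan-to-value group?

LTV over 85%: Coastal S&L 275/1250 = 22.0%, Lender A 193/1469 = 13.1% → Coastal S&L
LTV under 70%: Coastal S&L 38/51 = 74.5%, Lender A 43/68 = 63.2% → Coastal S&L
LTV 70–85%: Coastal S&L 46/87 = 52.9%, Lender A 95/208 = 45.7% → Coastal S&L
Overall: Coastal S&L 359/1388 = 25.9%, Lender A 331/1745 = 19.0% → Coastal S&L
Coastal S&L wins overall and in every loan-to-value group — no reversal.

Yes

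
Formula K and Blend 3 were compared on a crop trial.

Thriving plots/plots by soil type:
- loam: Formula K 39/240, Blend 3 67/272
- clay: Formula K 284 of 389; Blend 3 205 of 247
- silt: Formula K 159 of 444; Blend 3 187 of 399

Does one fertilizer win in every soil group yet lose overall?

Loam: Formula K 39/240 = 16.2%, Blend 3 67/272 = 24.6% → Blend 3
Clay: Formula K 284/389 = 73.0%, Blend 3 205/247 = 83.0% → Blend 3
Silt: Formula K 159/444 = 35.8%, Blend 3 187/399 = 46.9% → Blend 3
Overall: Formula K 482/1073 = 44.9%, Blend 3 459/918 = 50.0% → Blend 3
Blend 3 wins overall and in every soil group — no reversal.

No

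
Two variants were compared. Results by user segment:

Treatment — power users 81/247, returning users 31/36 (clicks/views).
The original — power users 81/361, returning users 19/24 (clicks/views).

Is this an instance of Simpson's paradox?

No

Power users: Treatment 81/247 = 32.8%, the original 81/361 = 22.4% → Treatment
Returning users: Treatment 31/36 = 86.1%, the original 19/24 = 79.2% → Treatment
Overall: Treatment 112/283 = 39.6%, the original 100/385 = 26.0% → Treatment
Treatment wins overall and in every user group — no reversal.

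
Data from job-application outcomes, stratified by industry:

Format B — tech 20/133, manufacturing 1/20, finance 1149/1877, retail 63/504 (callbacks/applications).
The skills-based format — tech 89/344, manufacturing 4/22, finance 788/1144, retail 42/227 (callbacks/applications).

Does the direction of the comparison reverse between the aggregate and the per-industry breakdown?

Tech: Format B 20/133 = 15.0%, the skills-based format 89/344 = 25.9% → the skills-based format
Manufacturing: Format B 1/20 = 5.0%, the skills-based format 4/22 = 18.2% → the skills-based format
Finance: Format B 1149/1877 = 61.2%, the skills-based format 788/1144 = 68.9% → the skills-based format
Retail: Format B 63/504 = 12.5%, the skills-based format 42/227 = 18.5% → the skills-based format
Overall: Format B 1233/2534 = 48.7%, the skills-based format 923/1737 = 53.1% → the skills-based format
The skills-based format wins overall and in every industry group — no reversal.

No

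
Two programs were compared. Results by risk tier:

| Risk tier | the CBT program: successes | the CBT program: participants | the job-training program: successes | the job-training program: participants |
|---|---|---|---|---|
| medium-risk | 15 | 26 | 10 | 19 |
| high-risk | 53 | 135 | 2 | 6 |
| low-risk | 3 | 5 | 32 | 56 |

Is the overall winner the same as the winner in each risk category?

No

Medium-risk: the CBT program 15/26 = 57.7%, the job-training program 10/19 = 52.6% → the CBT program
High-risk: the CBT program 53/135 = 39.3%, the job-training program 2/6 = 33.3% → the CBT program
Low-risk: the CBT program 3/5 = 60.0%, the job-training program 32/56 = 57.1% → the CBT program
Overall: the CBT program 71/166 = 42.8%, the job-training program 44/81 = 54.3% → the job-training program
The CBT program wins each risk group but the job-training program wins overall — the comparison reverses. The CBT program's participants skew toward high-risk, which has a lower base rate.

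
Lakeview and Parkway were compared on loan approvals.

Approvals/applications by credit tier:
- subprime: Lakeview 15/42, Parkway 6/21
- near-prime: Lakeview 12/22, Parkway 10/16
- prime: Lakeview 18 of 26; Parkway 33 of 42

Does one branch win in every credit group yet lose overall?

No

Subprime: Lakeview 15/42 = 35.7%, Parkway 6/21 = 28.6% → Lakeview
Near-prime: Lakeview 12/22 = 54.5%, Parkway 10/16 = 62.5% → Parkway
Prime: Lakeview 18/26 = 69.2%, Parkway 33/42 = 78.6% → Parkway
Overall: Lakeview 45/90 = 50.0%, Parkway 49/79 = 62.0% → Parkway
Neither sweeps: Lakeview wins 1 of 3 groups, Parkway wins 2. Parkway wins overall but not every group — no Simpson reversal.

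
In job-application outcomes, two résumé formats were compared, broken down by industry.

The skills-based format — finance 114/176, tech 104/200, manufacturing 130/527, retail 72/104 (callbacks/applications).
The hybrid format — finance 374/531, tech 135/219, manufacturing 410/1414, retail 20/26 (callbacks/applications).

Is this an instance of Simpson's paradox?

No

Finance: the skills-based format 114/176 = 64.8%, the hybrid format 374/531 = 70.4% → the hybrid format
Tech: the skills-based format 104/200 = 52.0%, the hybrid format 135/219 = 61.6% → the hybrid format
Manufacturing: the skills-based format 130/527 = 24.7%, the hybrid format 410/1414 = 29.0% → the hybrid format
Retail: the skills-based format 72/104 = 69.2%, the hybrid format 20/26 = 76.9% → the hybrid format
Overall: the skills-based format 420/1007 = 41.7%, the hybrid format 939/2190 = 42.9% → the hybrid format
The hybrid format wins overall and in every industry group — no reversal.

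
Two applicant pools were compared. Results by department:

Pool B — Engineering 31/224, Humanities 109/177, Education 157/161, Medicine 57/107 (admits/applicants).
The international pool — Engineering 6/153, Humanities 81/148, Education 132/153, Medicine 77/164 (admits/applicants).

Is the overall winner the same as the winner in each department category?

Engineering: Pool B 31/224 = 13.8%, the international pool 6/153 = 3.9% → Pool B
Humanities: Pool B 109/177 = 61.6%, the international pool 81/148 = 54.7% → Pool B
Education: Pool B 157/161 = 97.5%, the international pool 132/153 = 86.3% → Pool B
Medicine: Pool B 57/107 = 53.3%, the international pool 77/164 = 47.0% → Pool B
Overall: Pool B 354/669 = 52.9%, the international pool 296/618 = 47.9% → Pool B
Pool B wins overall and in every department group — no reversal.

Yes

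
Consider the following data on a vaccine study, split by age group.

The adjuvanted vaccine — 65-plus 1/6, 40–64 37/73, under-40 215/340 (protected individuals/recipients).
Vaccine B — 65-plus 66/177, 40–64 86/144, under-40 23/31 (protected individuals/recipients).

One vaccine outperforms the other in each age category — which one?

Vaccine B

65-plus: the adjuvanted vaccine 1/6 = 16.7%, Vaccine B 66/177 = 37.3% → Vaccine B
40–64: the adjuvanted vaccine 37/73 = 50.7%, Vaccine B 86/144 = 59.7% → Vaccine B
Under-40: the adjuvanted vaccine 215/340 = 63.2%, Vaccine B 23/31 = 74.2% → Vaccine B
Vaccine B has the higher rate in all 3 groups.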